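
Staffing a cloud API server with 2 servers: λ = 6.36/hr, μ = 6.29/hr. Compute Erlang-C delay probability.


a = λ/μ = 1.0111; ρ = a/2 = 0.5056
P₀ = 0.328405 (from M/M/c formula)
C(c,a) = [a^c/(c!(1−ρ))]·P₀ = [1.02238/(2·0.4944)]·0.328405
= 1.03389·0.328405 = 0.339534

Final: 0.339534


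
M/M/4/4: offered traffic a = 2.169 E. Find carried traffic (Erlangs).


B(4,2.169) = 0.113235 (Erlang-B)
Carried load = a(1 − B) = 2.169·(1 − 0.113235) = 2.169·0.886765 = 1.9234 E

Final: 1.9234 Erlangs


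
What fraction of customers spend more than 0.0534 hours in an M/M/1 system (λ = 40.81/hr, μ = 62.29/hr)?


W ~ Exponential(μ−λ) for M/M/1.
μ − λ = 62.29 − 40.81 = 21.4800
P(W > t) = e^{−(μ−λ)t} = e^{−1.1470} = 0.317578

Final: 0.317578


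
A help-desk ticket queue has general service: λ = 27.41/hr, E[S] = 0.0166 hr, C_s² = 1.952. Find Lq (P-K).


ρ = λ·E[S] = 27.41·0.0166 = 0.4550
Lq = ρ²(1+C_s²)/(2(1−ρ)) = 0.2070·(1+1.952)/(2·0.5450)
= 0.2070·2.9520/1.0900 = 0.56070

Final: 0.56070


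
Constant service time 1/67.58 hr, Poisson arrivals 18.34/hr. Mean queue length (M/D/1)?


ρ = 18.34/67.58 = 0.2714
M/D/1: Lq = ρ²/(2(1−ρ)) = 0.07365/(2·0.7286) = 0.05054

Final: 0.05054


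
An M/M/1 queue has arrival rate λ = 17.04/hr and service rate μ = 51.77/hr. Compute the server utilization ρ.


ρ = λ/μ = 17.04/51.77 = 0.3291

Final: 0.3291


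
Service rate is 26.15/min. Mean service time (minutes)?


Mean service time = 1/μ = 1/26.15 minute = 0.03824 minute
In minutes: 0.03824 × 1 = 0.03824 min

Final: 0.03824 min


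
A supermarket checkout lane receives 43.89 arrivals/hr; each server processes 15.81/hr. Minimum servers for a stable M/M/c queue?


Stability requires cμ > λ ⇔ c > λ/μ.
λ/μ = 43.89/15.81 = 2.7761
Minimum integer c = ⌊2.7761⌋ + 1 = 3
Check: 3·15.81 = 47.43 > 43.89, while 2·15.81 = 31.62 ≤ 43.89

Final: 3 servers


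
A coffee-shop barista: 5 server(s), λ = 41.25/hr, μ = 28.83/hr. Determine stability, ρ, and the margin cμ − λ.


Total capacity cμ = 5·28.83 = 144.15/hr
ρ = λ/(cμ) = 41.25/144.15 = 0.2862
Stable ⇔ ρ < 1: YES
Spare capacity = cμ − λ = 144.15 − 41.25 = 102.90/hr

Final: ρ = 0.2862; stable; margin = 102.90/hr


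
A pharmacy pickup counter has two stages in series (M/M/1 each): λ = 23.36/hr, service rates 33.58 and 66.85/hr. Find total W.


Each node sees arrival rate λ = 23.36/hr (tandem ⇒ throughput preserved).
W₁ = 1/(μ₁−λ) = 1/(33.58−23.36) = 0.09785 hr
W₂ = 1/(μ₂−λ) = 1/(66.85−23.36) = 0.02299 hr
W_total = W₁ + W₂ = 0.09785 + 0.02299 = 0.12084 hr

Final: 0.12084 hr


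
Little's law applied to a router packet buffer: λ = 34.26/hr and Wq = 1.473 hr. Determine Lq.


Lq = λWq = 34.26·1.473 = 50.4650

Final: 50.4650


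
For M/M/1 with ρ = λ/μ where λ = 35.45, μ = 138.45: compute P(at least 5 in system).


ρ = 35.45/138.45 = 0.2560
P(N ≥ n) = ρ^n = 0.2560^5 = 0.001101

Final: 0.001101


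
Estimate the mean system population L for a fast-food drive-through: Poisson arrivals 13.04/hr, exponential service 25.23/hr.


ρ = λ/μ = 13.04/25.23 = 0.5168
L = ρ/(1−ρ) = 0.5168/(1 − 0.5168) = 0.5168/0.4832 = 1.0697

Final: 1.0697


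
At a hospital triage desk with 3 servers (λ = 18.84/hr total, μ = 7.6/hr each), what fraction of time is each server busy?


ρ = λ/(cμ) = 18.84/(3·7.6) = 18.84/22.80 = 0.8263

Final: 0.8263


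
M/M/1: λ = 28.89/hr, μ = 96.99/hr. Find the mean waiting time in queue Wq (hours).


ρ = 28.89/96.99 = 0.2979
Wq = ρ/(μ−λ) = 0.2979/(96.99 − 28.89) = 0.2979/68.10 = 0.004374 hr

Final: 0.004374 hr


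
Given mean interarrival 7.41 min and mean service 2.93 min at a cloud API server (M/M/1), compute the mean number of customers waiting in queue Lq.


λ = 60/7.41 = 8.0972 /hr
μ = 60/2.93 = 20.4778 /hr
ρ = λ/μ = 8.0972/20.4778 = 0.3954
Lq = ρ²/(1−ρ) = 0.1564/0.6046 = 0.2586

Final: 0.2586


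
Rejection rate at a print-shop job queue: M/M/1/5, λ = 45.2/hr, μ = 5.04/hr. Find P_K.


ρ = λ/μ = 45.2/5.04 = 8.9683
P_K = (1−ρ)ρ^K/(1−ρ^(K+1)) = (-7.9683·58014.892498)/(1 − 520292.289862)
= -462277.397364/-520291.289862 = 0.888497

Final: 0.888497


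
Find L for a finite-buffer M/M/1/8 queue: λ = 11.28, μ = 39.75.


ρ = 11.28/39.75 = 0.2838
L = ρ[1 − (K+1)ρ^K + Kρ^(K+1)] / [(1−ρ)(1−ρ^(K+1))]
Numerator: 0.2838·(1 − 9·0.00004205 + 8·0.00001193) = 0.283693
Denominator: (0.7162)·(0.999988) = 0.716218
L = 0.283693/0.716218 = 0.3961

Final: 0.3961


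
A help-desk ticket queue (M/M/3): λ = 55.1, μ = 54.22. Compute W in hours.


a = 1.0162; ρ = 0.3387; P₀ = 0.357512
Lq = P₀·a^c·ρ/(c!(1−ρ)²) = 0.04844
Wq = Lq/λ = 0.04844/55.1 = 0.0008792 hr
W = Wq + 1/μ = 0.0008792 + 0.01844 = 0.01932 hr

Final: 0.01932 hr


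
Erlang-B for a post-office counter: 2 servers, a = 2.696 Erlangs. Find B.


B(c,a) = (a^c/c!) / Σ_{k=0}^{c} a^k/k!
a^2/2! = 3.634208
Σ terms (k=0..2): 1.00000 + 2.69600 + 3.63421 = 7.330208
B = 3.634208/7.330208 = 0.495785

Final: 0.495785


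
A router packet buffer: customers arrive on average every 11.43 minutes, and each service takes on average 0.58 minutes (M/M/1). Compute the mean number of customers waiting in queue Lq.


λ = 60/11.43 = 5.2493 /hr
μ = 60/0.58 = 103.4483 /hr
ρ = λ/μ = 5.2493/103.4483 = 0.05074
Lq = ρ²/(1−ρ) = 0.002575/0.9493 = 0.002713

Final: 0.002713


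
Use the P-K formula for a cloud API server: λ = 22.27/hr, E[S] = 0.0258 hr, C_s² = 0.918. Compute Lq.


ρ = λ·E[S] = 22.27·0.0258 = 0.5746
Lq = ρ²(1+C_s²)/(2(1−ρ)) = 0.3301·(1+0.918)/(2·0.4254)
= 0.3301·1.9180/0.8509 = 0.74416

Final: 0.74416


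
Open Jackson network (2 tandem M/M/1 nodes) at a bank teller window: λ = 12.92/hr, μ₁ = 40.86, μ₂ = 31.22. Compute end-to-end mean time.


Each node sees arrival rate λ = 12.92/hr (tandem ⇒ throughput preserved).
W₁ = 1/(μ₁−λ) = 1/(40.86−12.92) = 0.03579 hr
W₂ = 1/(μ₂−λ) = 1/(31.22−12.92) = 0.05464 hr
W_total = W₁ + W₂ = 0.03579 + 0.05464 = 0.09044 hr

Final: 0.09044 hr


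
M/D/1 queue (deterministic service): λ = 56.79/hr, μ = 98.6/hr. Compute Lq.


ρ = 56.79/98.6 = 0.5760
M/D/1: Lq = ρ²/(2(1−ρ)) = 0.3317/(2·0.4240) = 0.39116

Final: 0.39116


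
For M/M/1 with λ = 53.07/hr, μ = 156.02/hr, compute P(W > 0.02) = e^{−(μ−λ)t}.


W ~ Exponential(μ−λ) for M/M/1.
μ − λ = 156.02 − 53.07 = 102.9500
P(W > t) = e^{−(μ−λ)t} = e^{−2.0590} = 0.127581

Final: 0.127581


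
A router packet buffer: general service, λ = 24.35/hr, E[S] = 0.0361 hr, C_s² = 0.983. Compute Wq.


ρ = λ·E[S] = 24.35·0.0361 = 0.8790
E[S²] = E[S]²(1+C_s²) = 0.0361²·(1+0.983) = 0.002584
Wq = λ·E[S²]/(2(1−ρ)) = 24.35·0.002584/(2·0.1210) = 0.26010 hr

Final: 0.26010 hr


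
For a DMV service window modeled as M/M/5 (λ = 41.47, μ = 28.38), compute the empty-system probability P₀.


a = λ/μ = 41.47/28.38 = 1.4612; ρ = a/c = 0.2922
Σ_{k=0}^{4} a^k/k! (terms k=0..4) = 1.00000 + 1.46124 + 1.06761 + 0.52001 + 0.18997 = 4.23883
Tail: a^5/(5!(1−ρ)) = 6.66206/(120·0.7078) = 0.07844
P₀ = 1/(4.23883 + 0.07844) = 1/4.31727 = 0.231628

Final: 0.231628


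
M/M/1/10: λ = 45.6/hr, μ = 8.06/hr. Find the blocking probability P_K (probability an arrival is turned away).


ρ = λ/μ = 45.6/8.06 = 5.6576
P_K = (1−ρ)ρ^K/(1−ρ^(K+1)) = (-4.6576·33596807.314537)/(1 − 190076229.968102)
= -156479422.653565/-190076228.968102 = 0.823246

Final: 0.823246


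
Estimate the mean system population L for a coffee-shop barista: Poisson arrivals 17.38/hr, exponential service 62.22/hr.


ρ = λ/μ = 17.38/62.22 = 0.2793
L = ρ/(1−ρ) = 0.2793/(1 − 0.2793) = 0.2793/0.7207 = 0.3876

Final: 0.3876


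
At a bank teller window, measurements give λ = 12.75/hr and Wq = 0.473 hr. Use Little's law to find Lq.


Lq = λWq = 12.75·0.473 = 6.0307

Final: 6.0307


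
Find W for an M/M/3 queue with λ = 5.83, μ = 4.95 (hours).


a = 1.1778; ρ = 0.3926; P₀ = 0.301237
Lq = P₀·a^c·ρ/(c!(1−ρ)²) = 0.08728
Wq = Lq/λ = 0.08728/5.83 = 0.01497 hr
W = Wq + 1/μ = 0.01497 + 0.20202 = 0.21699 hr

Final: 0.21699 hr


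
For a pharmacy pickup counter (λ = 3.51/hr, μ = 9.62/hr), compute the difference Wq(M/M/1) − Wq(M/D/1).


ρ = 3.51/9.62 = 0.3649
Wq(M/M/1) = ρ/(μ−λ) = 0.3649/6.11 = 0.05972 hr
Wq(M/D/1) = ρ/(2(μ−λ)) = 0.02986 hr
Savings = 0.05972 − 0.02986 = 0.02986 hr

Final: 0.02986 hr


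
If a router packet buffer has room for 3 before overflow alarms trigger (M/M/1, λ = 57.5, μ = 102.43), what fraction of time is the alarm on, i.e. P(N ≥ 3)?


ρ = 57.5/102.43 = 0.5614
P(N ≥ n) = ρ^n = 0.5614^3 = 0.176898

Final: 0.176898


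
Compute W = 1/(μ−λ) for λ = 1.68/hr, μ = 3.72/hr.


W = 1/(μ−λ) = 1/(3.72 − 1.68) = 1/2.04 = 0.4902 hr

Final: 0.4902 hr


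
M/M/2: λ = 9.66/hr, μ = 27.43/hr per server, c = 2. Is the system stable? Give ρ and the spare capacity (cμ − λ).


Total capacity cμ = 2·27.43 = 54.86/hr
ρ = λ/(cμ) = 9.66/54.86 = 0.1761
Stable ⇔ ρ < 1: YES
Spare capacity = cμ − λ = 54.86 − 9.66 = 45.20/hr

Final: ρ = 0.1761; stable; margin = 45.20/hr


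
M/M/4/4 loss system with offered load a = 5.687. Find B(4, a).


B(c,a) = (a^c/c!) / Σ_{k=0}^{c} a^k/k!
a^4/4! = 43.583457
Σ terms (k=0..4): 1.00000 + 5.68700 + 16.17098 + 30.65480 + 43.58346 = 97.096237
B = 43.583457/97.096237 = 0.448869

Final: 0.448869


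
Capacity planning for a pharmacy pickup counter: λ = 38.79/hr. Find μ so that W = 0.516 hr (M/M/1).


W = 1/(μ−λ) ⇒ μ − λ = 1/W = 1/0.516 = 1.9380
μ = λ + 1/W = 38.79 + 1.9380 = 40.7280 per hr

Final: 40.7280 /hr


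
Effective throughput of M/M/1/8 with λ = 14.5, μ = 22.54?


ρ = 0.6433; P_K = (1−ρ)ρ^8/(1−ρ^9) = 0.010663
λ_eff = λ(1 − P_K) = 14.5·(1 − 0.010663) = 14.5·0.989337 = 14.3454 /hr

Final: 14.3454 /hr


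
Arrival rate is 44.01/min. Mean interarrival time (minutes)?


Mean interarrival time = 1/λ = 1/44.01 minute = 0.02272 minute
In minutes: 0.02272 × 1 = 0.02272 min

Final: 0.02272 min


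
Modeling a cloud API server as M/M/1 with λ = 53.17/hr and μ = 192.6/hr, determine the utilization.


ρ = λ/μ = 53.17/192.6 = 0.2761

Final: 0.2761


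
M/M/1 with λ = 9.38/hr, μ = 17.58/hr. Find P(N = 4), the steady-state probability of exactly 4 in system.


ρ = 9.38/17.58 = 0.5336
P_n = (1−ρ)·ρ^n = (1 − 0.5336)·0.5336^4 = 0.4664·0.081047 = 0.037803

Final: 0.037803


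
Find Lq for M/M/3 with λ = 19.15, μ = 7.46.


a = λ/μ = 2.5670; ρ = a/3 = 0.8557
P₀ = 0.037884
Lq = P₀·a^c·ρ / (c!·(1−ρ)²) = 0.037884·16.91570·0.8557/(6·0.02083)
= 4.38756

Final: 4.38756


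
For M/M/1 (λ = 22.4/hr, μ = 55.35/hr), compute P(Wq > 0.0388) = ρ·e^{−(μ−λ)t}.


ρ = 22.4/55.35 = 0.4047
P(Wq > t) = ρ·e^{−(μ−λ)t} = 0.4047·e^{−1.2785}
= 0.4047·0.278466 = 0.112694

Final: 0.112694


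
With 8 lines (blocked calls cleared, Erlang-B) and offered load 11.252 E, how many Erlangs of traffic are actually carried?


B(8,11.252) = 0.393225 (Erlang-B)
Carried load = a(1 − B) = 11.252·(1 − 0.393225) = 11.252·0.606775 = 6.8274 E

Final: 6.8274 Erlangs


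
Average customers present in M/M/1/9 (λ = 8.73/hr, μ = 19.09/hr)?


ρ = 8.73/19.09 = 0.4573
L = ρ[1 − (K+1)ρ^K + Kρ^(K+1)] / [(1−ρ)(1−ρ^(K+1))]
Numerator: 0.4573·(1 − 10·0.0008747 + 9·0.0004000) = 0.454954
Denominator: (0.5427)·(0.999600) = 0.542475
L = 0.454954/0.542475 = 0.8387

Final: 0.8387


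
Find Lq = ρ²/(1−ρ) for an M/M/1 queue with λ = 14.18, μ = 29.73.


ρ = 14.18/29.73 = 0.4770
Lq = ρ²/(1−ρ) = 0.2275/0.5230 = 0.4349

Final: 0.4349


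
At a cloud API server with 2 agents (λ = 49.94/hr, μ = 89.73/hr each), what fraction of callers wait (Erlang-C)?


a = λ/μ = 0.5566; ρ = a/2 = 0.2783
P₀ = 0.564603 (from M/M/c formula)
C(c,a) = [a^c/(c!(1−ρ))]·P₀ = [0.30976/(2·0.7217)]·0.564603
= 0.21460·0.564603 = 0.121162

Final: 0.121162


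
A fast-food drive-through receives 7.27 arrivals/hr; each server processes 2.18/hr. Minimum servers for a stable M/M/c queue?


Stability requires cμ > λ ⇔ c > λ/μ.
λ/μ = 7.27/2.18 = 3.3349
Minimum integer c = ⌊3.3349⌋ + 1 = 4
Check: 4·2.18 = 8.72 > 7.27, while 3·2.18 = 6.54 ≤ 7.27

Final: 4 servers


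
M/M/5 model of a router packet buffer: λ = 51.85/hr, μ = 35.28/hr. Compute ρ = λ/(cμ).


ρ = λ/(cμ) = 51.85/(5·35.28) = 51.85/176.40 = 0.2939

Final: 0.2939


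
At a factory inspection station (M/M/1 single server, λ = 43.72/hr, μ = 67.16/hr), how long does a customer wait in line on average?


ρ = 43.72/67.16 = 0.6510
Wq = ρ/(μ−λ) = 0.6510/(67.16 − 43.72) = 0.6510/23.44 = 0.02777 hr

Final: 0.02777 hr


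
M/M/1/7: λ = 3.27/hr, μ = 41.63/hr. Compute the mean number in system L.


ρ = 3.27/41.63 = 0.07855
L = ρ[1 − (K+1)ρ^K + Kρ^(K+1)] / [(1−ρ)(1−ρ^(K+1))]
Numerator: 0.07855·(1 − 8·0.00000001845 + 7·0.000000001449) = 0.078549
Denominator: (0.9215)·(1.000000) = 0.921451
L = 0.078549/0.921451 = 0.08525

Final: 0.08525


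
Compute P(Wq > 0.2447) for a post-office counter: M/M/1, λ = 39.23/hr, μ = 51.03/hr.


ρ = 39.23/51.03 = 0.7688
P(Wq > t) = ρ·e^{−(μ−λ)t} = 0.7688·e^{−2.8875}
= 0.7688·0.055718 = 0.042834

Final: 0.042834


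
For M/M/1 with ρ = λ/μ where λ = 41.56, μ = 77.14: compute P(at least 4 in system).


ρ = 41.56/77.14 = 0.5388
P(N ≥ n) = ρ^n = 0.5388^4 = 0.084253

Final: 0.084253


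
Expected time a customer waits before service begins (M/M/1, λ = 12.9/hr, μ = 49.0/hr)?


ρ = 12.9/49.0 = 0.2633
Wq = ρ/(μ−λ) = 0.2633/(49.0 − 12.9) = 0.2633/36.10 = 0.007293 hr

Final: 0.007293 hr


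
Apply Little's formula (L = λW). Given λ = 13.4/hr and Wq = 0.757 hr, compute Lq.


Lq = λWq = 13.4·0.757 = 10.1438

Final: 10.1438


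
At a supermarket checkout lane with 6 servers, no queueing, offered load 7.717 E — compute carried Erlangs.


B(6,7.717) = 0.374026 (Erlang-B)
Carried load = a(1 − B) = 7.717·(1 − 0.374026) = 7.717·0.625974 = 4.8306 E

Final: 4.8306 Erlangs


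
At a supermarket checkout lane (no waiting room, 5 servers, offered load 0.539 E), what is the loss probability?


B(c,a) = (a^c/c!) / Σ_{k=0}^{c} a^k/k!
a^5/5! = 0.0003791
Σ terms (k=0..5): 1.00000 + 0.53900 + 0.14526 + 0.02610 + 0.003517 + 0.0003791 = 1.714255
B = 0.0003791/1.714255 = 0.0002212

Final: 0.0002212


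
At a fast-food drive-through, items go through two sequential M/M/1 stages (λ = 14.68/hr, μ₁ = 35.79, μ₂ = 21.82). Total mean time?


Each node sees arrival rate λ = 14.68/hr (tandem ⇒ throughput preserved).
W₁ = 1/(μ₁−λ) = 1/(35.79−14.68) = 0.04737 hr
W₂ = 1/(μ₂−λ) = 1/(21.82−14.68) = 0.14006 hr
W_total = W₁ + W₂ = 0.04737 + 0.14006 = 0.18743 hr

Final: 0.18743 hr


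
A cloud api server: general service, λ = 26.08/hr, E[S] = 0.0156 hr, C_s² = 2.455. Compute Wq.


ρ = λ·E[S] = 26.08·0.0156 = 0.4068
E[S²] = E[S]²(1+C_s²) = 0.0156²·(1+2.455) = 0.0008408
Wq = λ·E[S²]/(2(1−ρ)) = 26.08·0.0008408/(2·0.5932) = 0.01848 hr

Final: 0.01848 hr


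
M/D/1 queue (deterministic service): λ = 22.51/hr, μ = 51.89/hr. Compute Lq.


ρ = 22.51/51.89 = 0.4338
M/D/1: Lq = ρ²/(2(1−ρ)) = 0.1882/(2·0.5662) = 0.16618

Final: 0.16618


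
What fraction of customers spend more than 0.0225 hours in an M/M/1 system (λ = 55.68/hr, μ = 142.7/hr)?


W ~ Exponential(μ−λ) for M/M/1.
μ − λ = 142.7 − 55.68 = 87.0200
P(W > t) = e^{−(μ−λ)t} = e^{−1.9579} = 0.141147

Final: 0.141147


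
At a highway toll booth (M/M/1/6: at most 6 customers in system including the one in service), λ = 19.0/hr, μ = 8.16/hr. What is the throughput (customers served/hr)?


ρ = 2.3284; P_K = (1−ρ)ρ^6/(1−ρ^7) = 0.572068
λ_eff = λ(1 − P_K) = 19.0·(1 − 0.572068) = 19.0·0.427932 = 8.1307 /hr

Final: 8.1307 /hr


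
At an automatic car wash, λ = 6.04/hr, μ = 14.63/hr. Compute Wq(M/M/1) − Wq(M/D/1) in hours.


ρ = 6.04/14.63 = 0.4129
Wq(M/M/1) = ρ/(μ−λ) = 0.4129/8.59 = 0.04806 hr
Wq(M/D/1) = ρ/(2(μ−λ)) = 0.02403 hr
Savings = 0.04806 − 0.02403 = 0.02403 hr

Final: 0.02403 hr


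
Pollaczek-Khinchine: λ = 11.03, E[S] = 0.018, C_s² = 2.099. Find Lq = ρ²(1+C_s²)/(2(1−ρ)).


ρ = λ·E[S] = 11.03·0.018 = 0.1985
Lq = ρ²(1+C_s²)/(2(1−ρ)) = 0.03942·(1+2.099)/(2·0.8015)
= 0.03942·3.0990/1.6029 = 0.07621

Final: 0.07621


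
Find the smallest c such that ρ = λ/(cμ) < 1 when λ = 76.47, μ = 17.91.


Stability requires cμ > λ ⇔ c > λ/μ.
λ/μ = 76.47/17.91 = 4.2697
Minimum integer c = ⌊4.2697⌋ + 1 = 5
Check: 5·17.91 = 89.55 > 76.47, while 4·17.91 = 71.64 ≤ 76.47

Final: 5 servers


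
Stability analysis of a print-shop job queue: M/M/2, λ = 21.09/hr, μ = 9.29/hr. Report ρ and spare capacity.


Total capacity cμ = 2·9.29 = 18.58/hr
ρ = λ/(cμ) = 21.09/18.58 = 1.1351
Stable ⇔ ρ < 1: NO
Spare capacity = cμ − λ = 18.58 − 21.09 = -2.51/hr

Final: ρ = 1.1351; unstable; margin = -2.51/hr


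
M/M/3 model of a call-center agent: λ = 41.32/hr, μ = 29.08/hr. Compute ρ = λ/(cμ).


ρ = λ/(cμ) = 41.32/(3·29.08) = 41.32/87.24 = 0.4736

Final: 0.4736


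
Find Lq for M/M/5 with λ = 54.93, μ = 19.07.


a = λ/μ = 2.8804; ρ = a/5 = 0.5761
P₀ = 0.053253
Lq = P₀·a^c·ρ / (c!·(1−ρ)²) = 0.053253·198.28713·0.5761/(120·0.17970)
= 0.28209

Final: 0.28209


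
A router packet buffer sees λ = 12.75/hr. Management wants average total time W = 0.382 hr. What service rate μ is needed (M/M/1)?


W = 1/(μ−λ) ⇒ μ − λ = 1/W = 1/0.382 = 2.6178
μ = λ + 1/W = 12.75 + 2.6178 = 15.3678 per hr

Final: 15.3678 /hr


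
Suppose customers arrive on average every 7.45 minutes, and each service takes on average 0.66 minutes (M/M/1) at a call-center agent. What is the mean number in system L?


λ = 60/7.45 = 8.0537 /hr
μ = 60/0.66 = 90.9091 /hr
ρ = λ/μ = 8.0537/90.9091 = 0.08859
L = ρ/(1−ρ) = 0.08859/0.9114 = 0.09720

Final: 0.09720


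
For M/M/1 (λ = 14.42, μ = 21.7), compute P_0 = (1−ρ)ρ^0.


ρ = 14.42/21.7 = 0.6645
P_n = (1−ρ)·ρ^n = (1 − 0.6645)·0.6645^0 = 0.3355·1.000000 = 0.335484

Final: 0.335484


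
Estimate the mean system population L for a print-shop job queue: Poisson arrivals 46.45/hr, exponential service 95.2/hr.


ρ = λ/μ = 46.45/95.2 = 0.4879
L = ρ/(1−ρ) = 0.4879/(1 − 0.4879) = 0.4879/0.5121 = 0.9528

Final: 0.9528


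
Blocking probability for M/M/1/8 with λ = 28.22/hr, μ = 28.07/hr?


ρ = λ/μ = 28.22/28.07 = 1.0053
P_K = (1−ρ)ρ^K/(1−ρ^(K+1)) = (-0.005344·1.043558)/(1 − 1.049135)
= -0.005577/-0.049135 = 0.113494

Final: 0.113494


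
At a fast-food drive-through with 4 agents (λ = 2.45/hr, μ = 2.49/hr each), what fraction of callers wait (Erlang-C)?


a = λ/μ = 0.9839; ρ = a/4 = 0.2460
P₀ = 0.373335 (from M/M/c formula)
C(c,a) = [a^c/(c!(1−ρ))]·P₀ = [0.93727/(24·0.7540)]·0.373335
= 0.05179·0.373335 = 0.019336

Final: 0.019336


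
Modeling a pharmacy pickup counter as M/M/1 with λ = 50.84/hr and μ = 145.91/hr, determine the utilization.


ρ = λ/μ = 50.84/145.91 = 0.3484

Final: 0.3484


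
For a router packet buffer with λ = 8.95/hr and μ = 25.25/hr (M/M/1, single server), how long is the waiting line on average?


ρ = 8.95/25.25 = 0.3545
Lq = ρ²/(1−ρ) = 0.1256/0.6455 = 0.1946

Final: 0.1946


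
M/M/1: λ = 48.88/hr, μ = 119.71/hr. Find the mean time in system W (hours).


W = 1/(μ−λ) = 1/(119.71 − 48.88) = 1/70.83 = 0.01412 hr

Final: 0.01412 hr


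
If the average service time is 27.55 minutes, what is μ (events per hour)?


μ = 1/(service time) in consistent units.
1 hour = 60 min, so μ = 60/27.55 = 2.1779 per hour

Final: 2.1779 /hr


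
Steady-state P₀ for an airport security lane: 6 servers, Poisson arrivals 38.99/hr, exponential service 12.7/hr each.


a = λ/μ = 38.99/12.7 = 3.0701; ρ = a/c = 0.5117
Σ_{k=0}^{5} a^k/k! (terms k=0..5) = 1.00000 + 3.07008 + 4.71269 + 4.82278 + 3.70158 + 2.27283 = 19.57995
Tail: a^6/(6!(1−ρ)) = 837.33084/(720·0.4883) = 2.38155
P₀ = 1/(19.57995 + 2.38155) = 1/21.96150 = 0.045534

Final: 0.045534


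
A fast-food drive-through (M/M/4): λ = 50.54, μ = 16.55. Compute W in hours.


a = 3.0538; ρ = 0.7634; P₀ = 0.034745
Lq = P₀·a^c·ρ/(c!(1−ρ)²) = 1.71768
Wq = Lq/λ = 1.71768/50.54 = 0.03399 hr
W = Wq + 1/μ = 0.03399 + 0.06042 = 0.09441 hr

Final: 0.09441 hr


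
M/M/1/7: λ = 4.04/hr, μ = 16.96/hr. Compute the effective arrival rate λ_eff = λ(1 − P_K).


ρ = 0.2382; P_K = (1−ρ)ρ^7/(1−ρ^8) = 0.00003315
λ_eff = λ(1 − P_K) = 4.04·(1 − 0.00003315) = 4.04·0.999967 = 4.0399 /hr

Final: 4.0399 /hr


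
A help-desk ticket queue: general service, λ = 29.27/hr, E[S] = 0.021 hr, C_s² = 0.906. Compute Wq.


ρ = λ·E[S] = 29.27·0.021 = 0.6147
E[S²] = E[S]²(1+C_s²) = 0.021²·(1+0.906) = 0.0008405
Wq = λ·E[S²]/(2(1−ρ)) = 29.27·0.0008405/(2·0.3853) = 0.03192 hr

Final: 0.03192 hr


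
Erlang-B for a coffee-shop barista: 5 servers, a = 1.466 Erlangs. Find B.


B(c,a) = (a^c/c!) / Σ_{k=0}^{c} a^k/k!
a^5/5! = 0.056427
Σ terms (k=0..5): 1.00000 + 1.46600 + 1.07458 + 0.52511 + 0.19245 + 0.05643 = 4.314569
B = 0.056427/4.314569 = 0.013078

Final: 0.013078


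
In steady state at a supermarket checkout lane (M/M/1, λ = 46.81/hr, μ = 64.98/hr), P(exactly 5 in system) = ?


ρ = 46.81/64.98 = 0.7204
P_n = (1−ρ)·ρ^n = (1 − 0.7204)·0.7204^5 = 0.2796·0.193997 = 0.054246

Final: 0.054246


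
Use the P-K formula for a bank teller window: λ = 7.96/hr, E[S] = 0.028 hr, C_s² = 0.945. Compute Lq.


ρ = λ·E[S] = 7.96·0.028 = 0.2229
Lq = ρ²(1+C_s²)/(2(1−ρ)) = 0.04968·(1+0.945)/(2·0.7771)
= 0.04968·1.9450/1.5542 = 0.06216

Final: 0.06216


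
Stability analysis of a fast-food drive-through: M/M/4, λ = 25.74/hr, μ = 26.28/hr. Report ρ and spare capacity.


Total capacity cμ = 4·26.28 = 105.12/hr
ρ = λ/(cμ) = 25.74/105.12 = 0.2449
Stable ⇔ ρ < 1: YES
Spare capacity = cμ − λ = 105.12 − 25.74 = 79.38/hr

Final: ρ = 0.2449; stable; margin = 79.38/hr


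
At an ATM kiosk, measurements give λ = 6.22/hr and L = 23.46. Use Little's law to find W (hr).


W = L/λ = 23.46/6.22 = 3.7717 hr

Final: 3.7717 hr


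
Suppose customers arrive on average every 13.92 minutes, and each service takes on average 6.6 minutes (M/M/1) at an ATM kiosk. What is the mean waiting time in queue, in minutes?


λ = 60/13.92 = 4.3103 /hr
μ = 60/6.6 = 9.0909 /hr
ρ = λ/μ = 4.3103/9.0909 = 0.4741
Wq = ρ/(μ−λ) = 0.4741/(9.0909−4.3103) = 0.09918 hr
In minutes: 0.09918·60 = 5.951 min

Final: 5.951 min


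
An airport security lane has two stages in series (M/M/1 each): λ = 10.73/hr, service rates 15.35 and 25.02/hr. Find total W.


Each node sees arrival rate λ = 10.73/hr (tandem ⇒ throughput preserved).
W₁ = 1/(μ₁−λ) = 1/(15.35−10.73) = 0.21645 hr
W₂ = 1/(μ₂−λ) = 1/(25.02−10.73) = 0.06998 hr
W_total = W₁ + W₂ = 0.21645 + 0.06998 = 0.28643 hr

Final: 0.28643 hr


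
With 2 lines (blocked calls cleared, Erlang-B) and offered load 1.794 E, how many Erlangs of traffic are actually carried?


B(2,1.794) = 0.365464 (Erlang-B)
Carried load = a(1 − B) = 1.794·(1 − 0.365464) = 1.794·0.634536 = 1.1384 E

Final: 1.1384 Erlangs


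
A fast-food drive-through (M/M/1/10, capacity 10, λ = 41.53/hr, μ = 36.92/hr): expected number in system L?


ρ = 41.53/36.92 = 1.1249
L = ρ[1 − (K+1)ρ^K + Kρ^(K+1)] / [(1−ρ)(1−ρ^(K+1))]
Numerator: 1.1249·(1 − 11·3.243414 + 10·3.648402) = 2.032024
Denominator: (-0.1249)·(-2.648402) = 0.330692
L = 2.032024/0.330692 = 6.1448

Final: 6.1448


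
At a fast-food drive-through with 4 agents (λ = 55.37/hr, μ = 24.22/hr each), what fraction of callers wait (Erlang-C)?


a = λ/μ = 2.2861; ρ = a/4 = 0.5715
P₀ = 0.094814 (from M/M/c formula)
C(c,a) = [a^c/(c!(1−ρ))]·P₀ = [27.31502/(24·0.4285)]·0.094814
= 2.65627·0.094814 = 0.251852

Final: 0.251852


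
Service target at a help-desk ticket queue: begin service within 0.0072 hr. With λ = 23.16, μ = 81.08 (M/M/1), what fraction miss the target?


ρ = 23.16/81.08 = 0.2856
P(Wq > t) = ρ·e^{−(μ−λ)t} = 0.2856·e^{−0.4170}
= 0.2856·0.659005 = 0.188241

Final: 0.188241


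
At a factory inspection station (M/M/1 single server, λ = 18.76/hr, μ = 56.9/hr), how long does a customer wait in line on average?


ρ = 18.76/56.9 = 0.3297
Wq = ρ/(μ−λ) = 0.3297/(56.9 − 18.76) = 0.3297/38.14 = 0.008645 hr

Final: 0.008645 hr


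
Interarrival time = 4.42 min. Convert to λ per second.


λ = 1/(interarrival time) in consistent units.
1 second = 0.0166667 min, so λ = 0.0166667/4.42 = 0.003771 per second

Final: 0.003771 /sec


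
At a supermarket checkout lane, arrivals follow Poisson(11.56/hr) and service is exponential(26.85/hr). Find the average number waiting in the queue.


ρ = 11.56/26.85 = 0.4305
Lq = ρ²/(1−ρ) = 0.1854/0.5695 = 0.3255

Final: 0.3255


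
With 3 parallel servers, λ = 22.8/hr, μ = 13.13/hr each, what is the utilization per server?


ρ = λ/(cμ) = 22.8/(3·13.13) = 22.8/39.39 = 0.5788

Final: 0.5788


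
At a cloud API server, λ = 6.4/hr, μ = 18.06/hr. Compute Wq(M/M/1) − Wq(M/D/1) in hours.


ρ = 6.4/18.06 = 0.3544
Wq(M/M/1) = ρ/(μ−λ) = 0.3544/11.66 = 0.03039 hr
Wq(M/D/1) = ρ/(2(μ−λ)) = 0.01520 hr
Savings = 0.03039 − 0.01520 = 0.01520 hr

Final: 0.01520 hr


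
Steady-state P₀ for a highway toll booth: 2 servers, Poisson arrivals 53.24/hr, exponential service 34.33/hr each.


a = λ/μ = 53.24/34.33 = 1.5508; ρ = a/c = 0.7754
Σ_{k=0}^{1} a^k/k! (terms k=0..1) = 1.00000 + 1.55083 = 2.55083
Tail: a^2/(2!(1−ρ)) = 2.40507/(2·0.2246) = 5.35449
P₀ = 1/(2.55083 + 5.35449) = 1/7.90532 = 0.126497

Final: 0.126497


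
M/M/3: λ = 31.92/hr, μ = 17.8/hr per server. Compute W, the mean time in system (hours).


a = 1.7933; ρ = 0.5978; P₀ = 0.147264
Lq = P₀·a^c·ρ/(c!(1−ρ)²) = 0.52289
Wq = Lq/λ = 0.52289/31.92 = 0.01638 hr
W = Wq + 1/μ = 0.01638 + 0.05618 = 0.07256 hr

Final: 0.07256 hr


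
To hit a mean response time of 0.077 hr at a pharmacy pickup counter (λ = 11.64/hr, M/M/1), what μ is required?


W = 1/(μ−λ) ⇒ μ − λ = 1/W = 1/0.077 = 12.9870
μ = λ + 1/W = 11.64 + 12.9870 = 24.6270 per hr

Final: 24.6270 /hr


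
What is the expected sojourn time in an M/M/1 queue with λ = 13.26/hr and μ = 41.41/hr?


W = 1/(μ−λ) = 1/(41.41 − 13.26) = 1/28.15 = 0.03552 hr

Final: 0.03552 hr


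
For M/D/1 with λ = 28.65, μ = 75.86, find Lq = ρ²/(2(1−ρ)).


ρ = 28.65/75.86 = 0.3777
M/D/1: Lq = ρ²/(2(1−ρ)) = 0.1426/(2·0.6223) = 0.11460

Final: 0.11460


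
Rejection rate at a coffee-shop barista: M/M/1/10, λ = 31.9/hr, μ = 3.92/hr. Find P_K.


ρ = λ/μ = 31.9/3.92 = 8.1378
P_K = (1−ρ)ρ^K/(1−ρ^(K+1)) = (-7.1378·1273638446.526828)/(1 − 10364557766.379038)
= -9090919319.852209/-10364557765.379038 = 0.877116

Final: 0.877116


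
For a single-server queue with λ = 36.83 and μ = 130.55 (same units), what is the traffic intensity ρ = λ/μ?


ρ = λ/μ = 36.83/130.55 = 0.2821

Final: 0.2821


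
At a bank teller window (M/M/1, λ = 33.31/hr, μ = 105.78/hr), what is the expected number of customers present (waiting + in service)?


ρ = λ/μ = 33.31/105.78 = 0.3149
L = ρ/(1−ρ) = 0.3149/(1 − 0.3149) = 0.3149/0.6851 = 0.4596

Final: 0.4596


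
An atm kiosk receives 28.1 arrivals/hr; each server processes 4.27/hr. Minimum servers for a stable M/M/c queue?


Stability requires cμ > λ ⇔ c > λ/μ.
λ/μ = 28.1/4.27 = 6.5808
Minimum integer c = ⌊6.5808⌋ + 1 = 7
Check: 7·4.27 = 29.89 > 28.1, while 6·4.27 = 25.62 ≤ 28.1

Final: 7 servers


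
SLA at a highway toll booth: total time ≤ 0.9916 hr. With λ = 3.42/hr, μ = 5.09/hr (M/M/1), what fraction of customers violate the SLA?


W ~ Exponential(μ−λ) for M/M/1.
μ − λ = 5.09 − 3.42 = 1.6700
P(W > t) = e^{−(μ−λ)t} = e^{−1.6560} = 0.190906

Final: 0.190906


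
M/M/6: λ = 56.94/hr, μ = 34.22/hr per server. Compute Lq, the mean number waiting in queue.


a = λ/μ = 1.6639; ρ = a/6 = 0.2773
P₀ = 0.189301
Lq = P₀·a^c·ρ / (c!·(1−ρ)²) = 0.189301·21.22388·0.2773/(720·0.52226)
= 0.002963

Final: 0.002963


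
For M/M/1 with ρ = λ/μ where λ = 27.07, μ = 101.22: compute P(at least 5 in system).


ρ = 27.07/101.22 = 0.2674
P(N ≥ n) = ρ^n = 0.2674^5 = 0.001368

Final: 0.001368


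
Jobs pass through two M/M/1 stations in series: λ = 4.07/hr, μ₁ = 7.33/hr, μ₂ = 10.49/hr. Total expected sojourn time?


Each node sees arrival rate λ = 4.07/hr (tandem ⇒ throughput preserved).
W₁ = 1/(μ₁−λ) = 1/(7.33−4.07) = 0.30675 hr
W₂ = 1/(μ₂−λ) = 1/(10.49−4.07) = 0.15576 hr
W_total = W₁ + W₂ = 0.30675 + 0.15576 = 0.46251 hr

Final: 0.46251 hr


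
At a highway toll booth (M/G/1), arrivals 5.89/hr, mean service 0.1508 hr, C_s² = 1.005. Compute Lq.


ρ = λ·E[S] = 5.89·0.1508 = 0.8882
Lq = ρ²(1+C_s²)/(2(1−ρ)) = 0.7889·(1+1.005)/(2·0.1118)
= 0.7889·2.0050/0.2236 = 7.07494

Final: 7.07494


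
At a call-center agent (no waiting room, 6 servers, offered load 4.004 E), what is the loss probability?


B(c,a) = (a^c/c!) / Σ_{k=0}^{c} a^k/k!
a^6/6! = 5.723108
Σ terms (k=0..6): 1.00000 + 4.00400 + 8.01601 + 10.69870 + 10.70940 + 8.57609 + 5.72311 = 48.727297
B = 5.723108/48.727297 = 0.117452

Final: 0.117452


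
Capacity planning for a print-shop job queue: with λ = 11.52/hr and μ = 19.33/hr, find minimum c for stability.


Stability requires cμ > λ ⇔ c > λ/μ.
λ/μ = 11.52/19.33 = 0.5960
Minimum integer c = ⌊0.5960⌋ + 1 = 1
Check: 1·19.33 = 19.33 > 11.52, while 0·19.33 = 0.00 ≤ 11.52

Final: 1 servers


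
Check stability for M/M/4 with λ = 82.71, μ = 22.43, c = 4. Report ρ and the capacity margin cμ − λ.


Total capacity cμ = 4·22.43 = 89.72/hr
ρ = λ/(cμ) = 82.71/89.72 = 0.9219
Stable ⇔ ρ < 1: YES
Spare capacity = cμ − λ = 89.72 − 82.71 = 7.01/hr

Final: ρ = 0.9219; stable; margin = 7.01/hr


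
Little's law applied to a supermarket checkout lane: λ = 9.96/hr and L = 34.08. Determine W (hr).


W = L/λ = 34.08/9.96 = 3.4217 hr

Final: 3.4217 hr


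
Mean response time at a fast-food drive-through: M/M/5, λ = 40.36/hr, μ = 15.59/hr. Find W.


a = 2.5888; ρ = 0.5178; P₀ = 0.072925
Lq = P₀·a^c·ρ/(c!(1−ρ)²) = 0.15734
Wq = Lq/λ = 0.15734/40.36 = 0.003898 hr
W = Wq + 1/μ = 0.003898 + 0.06414 = 0.06804 hr

Final: 0.06804 hr


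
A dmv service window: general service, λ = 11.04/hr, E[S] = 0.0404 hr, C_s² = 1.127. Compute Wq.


ρ = λ·E[S] = 11.04·0.0404 = 0.4460
E[S²] = E[S]²(1+C_s²) = 0.0404²·(1+1.127) = 0.003472
Wq = λ·E[S²]/(2(1−ρ)) = 11.04·0.003472/(2·0.5540) = 0.03459 hr

Final: 0.03459 hr


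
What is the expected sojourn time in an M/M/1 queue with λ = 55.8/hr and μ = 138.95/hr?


W = 1/(μ−λ) = 1/(138.95 − 55.8) = 1/83.15 = 0.01203 hr

Final: 0.01203 hr


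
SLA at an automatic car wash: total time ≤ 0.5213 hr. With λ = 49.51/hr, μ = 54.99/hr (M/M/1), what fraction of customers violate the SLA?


W ~ Exponential(μ−λ) for M/M/1.
μ − λ = 54.99 − 49.51 = 5.4800
P(W > t) = e^{−(μ−λ)t} = e^{−2.8567} = 0.057457

Final: 0.057457


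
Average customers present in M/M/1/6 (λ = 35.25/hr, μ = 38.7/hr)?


ρ = 35.25/38.7 = 0.9109
L = ρ[1 − (K+1)ρ^K + Kρ^(K+1)] / [(1−ρ)(1−ρ^(K+1))]
Numerator: 0.9109·(1 − 7·0.571069 + 6·0.520160) = 0.112467
Denominator: (0.08915)·(0.479840) = 0.042776
L = 0.112467/0.042776 = 2.6292

Final: 2.6292


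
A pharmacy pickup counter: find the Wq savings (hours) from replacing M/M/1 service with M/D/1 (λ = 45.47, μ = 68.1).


ρ = 45.47/68.1 = 0.6677
Wq(M/M/1) = ρ/(μ−λ) = 0.6677/22.63 = 0.02950 hr
Wq(M/D/1) = ρ/(2(μ−λ)) = 0.01475 hr
Savings = 0.02950 − 0.01475 = 0.01475 hr

Final: 0.01475 hr


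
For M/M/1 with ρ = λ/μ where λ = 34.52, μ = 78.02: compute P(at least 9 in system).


ρ = 34.52/78.02 = 0.4425
P(N ≥ n) = ρ^n = 0.4425^9 = 0.0006498

Final: 0.0006498


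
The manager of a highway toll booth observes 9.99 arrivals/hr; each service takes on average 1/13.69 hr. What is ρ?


ρ = λ/μ = 9.99/13.69 = 0.7297

Final: 0.7297


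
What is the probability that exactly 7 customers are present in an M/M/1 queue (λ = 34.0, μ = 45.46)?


ρ = 34.0/45.46 = 0.7479
P_n = (1−ρ)·ρ^n = (1 − 0.7479)·0.7479^7 = 0.2521·0.130902 = 0.032999

Final: 0.032999


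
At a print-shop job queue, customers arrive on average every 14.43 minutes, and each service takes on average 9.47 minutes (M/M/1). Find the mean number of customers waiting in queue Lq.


λ = 60/14.43 = 4.1580 /hr
μ = 60/9.47 = 6.3358 /hr
ρ = λ/μ = 4.1580/6.3358 = 0.6563
Lq = ρ²/(1−ρ) = 0.4307/0.3437 = 1.2530

Final: 1.2530


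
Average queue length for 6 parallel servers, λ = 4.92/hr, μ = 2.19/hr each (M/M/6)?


a = λ/μ = 2.2466; ρ = a/6 = 0.3744
P₀ = 0.105445
Lq = P₀·a^c·ρ / (c!·(1−ρ)²) = 0.105445·128.56594·0.3744/(720·0.39134)
= 0.01802

Final: 0.01802


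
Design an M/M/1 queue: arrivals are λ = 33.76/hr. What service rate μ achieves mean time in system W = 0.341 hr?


W = 1/(μ−λ) ⇒ μ − λ = 1/W = 1/0.341 = 2.9326
μ = λ + 1/W = 33.76 + 2.9326 = 36.6926 per hr

Final: 36.6926 /hr


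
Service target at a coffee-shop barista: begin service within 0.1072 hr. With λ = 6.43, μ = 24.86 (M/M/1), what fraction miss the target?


ρ = 6.43/24.86 = 0.2586
P(Wq > t) = ρ·e^{−(μ−λ)t} = 0.2586·e^{−1.9757}
= 0.2586·0.138665 = 0.035865

Final: 0.035865


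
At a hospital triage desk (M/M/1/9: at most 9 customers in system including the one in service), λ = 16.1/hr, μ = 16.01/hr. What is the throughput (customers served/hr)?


ρ = 1.0056; P_K = (1−ρ)ρ^9/(1−ρ^10) = 0.102541
λ_eff = λ(1 − P_K) = 16.1·(1 − 0.102541) = 16.1·0.897459 = 14.4491 /hr

Final: 14.4491 /hr


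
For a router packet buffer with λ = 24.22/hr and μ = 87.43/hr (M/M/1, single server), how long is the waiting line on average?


ρ = 24.22/87.43 = 0.2770
Lq = ρ²/(1−ρ) = 0.07674/0.7230 = 0.1061

Final: 0.1061


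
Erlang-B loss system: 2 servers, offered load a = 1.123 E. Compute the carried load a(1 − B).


B(2,1.123) = 0.228999 (Erlang-B)
Carried load = a(1 − B) = 1.123·(1 − 0.228999) = 1.123·0.771001 = 0.8658 E

Final: 0.8658 Erlangs


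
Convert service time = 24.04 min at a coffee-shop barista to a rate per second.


μ = 1/(service time) in consistent units.
1 second = 0.0166667 min, so μ = 0.0166667/24.04 = 0.0006933 per second

Final: 0.0006933 /sec


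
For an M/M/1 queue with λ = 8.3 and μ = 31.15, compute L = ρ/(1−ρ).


ρ = λ/μ = 8.3/31.15 = 0.2665
L = ρ/(1−ρ) = 0.2665/(1 − 0.2665) = 0.2665/0.7335 = 0.3632

Final: 0.3632


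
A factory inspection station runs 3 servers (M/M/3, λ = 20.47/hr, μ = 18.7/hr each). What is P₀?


a = λ/μ = 20.47/18.7 = 1.0947; ρ = a/c = 0.3649
Σ_{k=0}^{2} a^k/k! (terms k=0..2) = 1.00000 + 1.09465 + 0.59913 = 2.69378
Tail: a^3/(3!(1−ρ)) = 1.31168/(6·0.6351) = 0.34421
P₀ = 1/(2.69378 + 0.34421) = 1/3.03800 = 0.329164

Final: 0.329164


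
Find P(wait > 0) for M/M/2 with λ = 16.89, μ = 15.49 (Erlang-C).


a = λ/μ = 1.0904; ρ = a/2 = 0.5452
P₀ = 0.294339 (from M/M/c formula)
C(c,a) = [a^c/(c!(1−ρ))]·P₀ = [1.18893/(2·0.4548)]·0.294339
= 1.30706·0.294339 = 0.384720

Final: 0.384720


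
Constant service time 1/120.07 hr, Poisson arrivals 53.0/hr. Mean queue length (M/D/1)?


ρ = 53.0/120.07 = 0.4414
M/D/1: Lq = ρ²/(2(1−ρ)) = 0.1948/(2·0.5586) = 0.17440

Final: 0.17440


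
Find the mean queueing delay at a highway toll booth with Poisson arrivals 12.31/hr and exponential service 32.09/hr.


ρ = 12.31/32.09 = 0.3836
Wq = ρ/(μ−λ) = 0.3836/(32.09 − 12.31) = 0.3836/19.78 = 0.01939 hr

Final: 0.01939 hr


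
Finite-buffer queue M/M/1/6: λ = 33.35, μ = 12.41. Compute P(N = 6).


ρ = λ/μ = 33.35/12.41 = 2.6873
P_K = (1−ρ)ρ^K/(1−ρ^(K+1)) = (-1.6873·376.655523)/(1 − 1012.204811)
= -635.549288/-1011.204811 = 0.628507

Final: 0.628507


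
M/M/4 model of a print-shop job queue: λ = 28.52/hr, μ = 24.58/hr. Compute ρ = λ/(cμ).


ρ = λ/(cμ) = 28.52/(4·24.58) = 28.52/98.32 = 0.2901

Final: 0.2901


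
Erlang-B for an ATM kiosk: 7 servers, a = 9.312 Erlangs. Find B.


B(c,a) = (a^c/c!) / Σ_{k=0}^{c} a^k/k!
a^7/7! = 1204.675935
Σ terms (k=0..7): 1.00000 + 9.31200 + 43.35667 + 134.57911 + 313.30017 + 583.49023 + 905.57684 + 1204.67593 = 3195.290958
B = 1204.675935/3195.290958 = 0.377016

Final: 0.377016


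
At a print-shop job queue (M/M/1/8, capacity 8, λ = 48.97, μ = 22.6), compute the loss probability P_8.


ρ = λ/μ = 48.97/22.6 = 2.1668
P_K = (1−ρ)ρ^K/(1−ρ^(K+1)) = (-1.1668·485.929560)/(1 − 1052.919051)
= -566.989491/-1051.919051 = 0.539005

Final: 0.539005


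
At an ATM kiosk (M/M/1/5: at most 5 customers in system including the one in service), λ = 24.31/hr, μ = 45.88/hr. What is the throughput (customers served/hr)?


ρ = 0.5299; P_K = (1−ρ)ρ^5/(1−ρ^6) = 0.020080
λ_eff = λ(1 − P_K) = 24.31·(1 − 0.020080) = 24.31·0.979920 = 23.8219 /hr

Final: 23.8219 /hr


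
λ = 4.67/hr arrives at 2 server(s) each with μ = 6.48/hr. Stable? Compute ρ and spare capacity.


Total capacity cμ = 2·6.48 = 12.96/hr
ρ = λ/(cμ) = 4.67/12.96 = 0.3603
Stable ⇔ ρ < 1: YES
Spare capacity = cμ − λ = 12.96 − 4.67 = 8.29/hr

Final: ρ = 0.3603; stable; margin = 8.29/hr


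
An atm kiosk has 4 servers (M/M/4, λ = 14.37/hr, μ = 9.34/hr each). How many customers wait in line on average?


a = λ/μ = 1.5385; ρ = a/4 = 0.3846
P₀ = 0.212382
Lq = P₀·a^c·ρ / (c!·(1−ρ)²) = 0.212382·5.60324·0.3846/(24·0.37867)
= 0.05037

Final: 0.05037


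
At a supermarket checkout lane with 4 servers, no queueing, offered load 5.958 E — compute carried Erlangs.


B(4,5.958) = 0.466867 (Erlang-B)
Carried load = a(1 − B) = 5.958·(1 − 0.466867) = 5.958·0.533133 = 3.1764 E

Final: 3.1764 Erlangs


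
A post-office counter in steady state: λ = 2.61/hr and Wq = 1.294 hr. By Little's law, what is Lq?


Lq = λWq = 2.61·1.294 = 3.3773

Final: 3.3773


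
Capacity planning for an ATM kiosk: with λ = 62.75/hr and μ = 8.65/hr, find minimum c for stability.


Stability requires cμ > λ ⇔ c > λ/μ.
λ/μ = 62.75/8.65 = 7.2543
Minimum integer c = ⌊7.2543⌋ + 1 = 8
Check: 8·8.65 = 69.20 > 62.75, while 7·8.65 = 60.55 ≤ 62.75

Final: 8 servers


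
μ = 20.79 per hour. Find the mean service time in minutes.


Mean service time = 1/μ = 1/20.79 hour = 0.04810 hour
In minutes: 0.04810 × 60 = 2.8860 min

Final: 2.8860 min


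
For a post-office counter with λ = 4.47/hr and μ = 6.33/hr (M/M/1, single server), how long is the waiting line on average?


ρ = 4.47/6.33 = 0.7062
Lq = ρ²/(1−ρ) = 0.4987/0.2938 = 1.6971

Final: 1.6971


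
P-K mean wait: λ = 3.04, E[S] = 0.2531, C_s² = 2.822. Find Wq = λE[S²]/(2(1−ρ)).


ρ = λ·E[S] = 3.04·0.2531 = 0.7694
E[S²] = E[S]²(1+C_s²) = 0.2531²·(1+2.822) = 0.244836
Wq = λ·E[S²]/(2(1−ρ)) = 3.04·0.244836/(2·0.2306) = 1.61400 hr

Final: 1.61400 hr
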